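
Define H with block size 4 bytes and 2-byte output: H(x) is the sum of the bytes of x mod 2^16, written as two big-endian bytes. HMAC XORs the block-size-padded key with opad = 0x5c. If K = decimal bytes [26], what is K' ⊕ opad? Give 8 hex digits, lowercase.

465c5c5c

Key decimal bytes [26] = 1a is 1 byte ≤ B = 4; zero-pad to 4 bytes: K' = 1a 00 00 00.
XOR each byte with 0x5c: 1a⊕5c=46, 00⊕5c=5c, 00⊕5c=5c, 00⊕5c=5c.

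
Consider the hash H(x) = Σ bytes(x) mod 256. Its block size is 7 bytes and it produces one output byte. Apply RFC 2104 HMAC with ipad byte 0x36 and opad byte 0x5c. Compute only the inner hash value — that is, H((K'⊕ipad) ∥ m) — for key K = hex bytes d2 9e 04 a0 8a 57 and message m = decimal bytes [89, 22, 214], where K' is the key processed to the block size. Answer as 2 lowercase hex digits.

ec

Key hex bytes d2 9e 04 a0 8a 57 is 6 bytes ≤ B = 7; zero-pad to 7 bytes: K' = d2 9e 04 a0 8a 57 00.
K' ⊕ ipad = e4 a8 32 96 bc 61 36.
Inner input = e4 a8 32 96 bc 61 36 ∥ 59 16 d6.
Inner hash: sum = 228+168+50+150+188+97+54+89+22+214 = 1260; mod 256 = 236 → ec.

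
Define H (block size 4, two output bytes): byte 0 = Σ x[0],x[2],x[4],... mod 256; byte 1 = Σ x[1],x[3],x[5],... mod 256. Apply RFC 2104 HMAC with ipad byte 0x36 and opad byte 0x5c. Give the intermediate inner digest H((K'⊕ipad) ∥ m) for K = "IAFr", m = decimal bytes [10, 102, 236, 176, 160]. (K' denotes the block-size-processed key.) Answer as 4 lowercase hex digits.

85d1

Key "IAFr" = 49 41 46 72 is exactly B = 4 bytes: K' = 49 41 46 72.
K' ⊕ ipad = 7f 77 70 44.
Inner input = 7f 77 70 44 ∥ 0a 66 ec b0 a0.
Inner hash: even-index sum = 645 mod 256 = 133; odd-index sum = 465 mod 256 = 209 → 85 d1.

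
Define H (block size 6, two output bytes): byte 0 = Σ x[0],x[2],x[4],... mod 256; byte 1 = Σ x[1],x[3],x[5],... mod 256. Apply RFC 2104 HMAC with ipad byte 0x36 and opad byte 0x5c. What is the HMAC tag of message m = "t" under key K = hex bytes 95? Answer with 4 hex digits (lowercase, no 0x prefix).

Key hex bytes 95 is 1 byte ≤ B = 6; zero-pad to 6 bytes: K' = 95 00 00 00 00 00.
K' ⊕ ipad = a3 36 36 36 36 36.  K' ⊕ opad = c9 5c 5c 5c 5c 5c.
Inner input = (K'⊕ipad) ∥ m = a3 36 36 36 36 36 ∥ 74.
Inner hash: even-index sum = 387 mod 256 = 131; odd-index sum = 162 mod 256 = 162 → 83 a2.
Outer input = (K'⊕opad) ∥ inner = c9 5c 5c 5c 5c 5c ∥ 83 a2.
Outer hash (tag): even-index sum = 516 mod 256 = 4; odd-index sum = 438 mod 256 = 182 → 04 b6.

04b6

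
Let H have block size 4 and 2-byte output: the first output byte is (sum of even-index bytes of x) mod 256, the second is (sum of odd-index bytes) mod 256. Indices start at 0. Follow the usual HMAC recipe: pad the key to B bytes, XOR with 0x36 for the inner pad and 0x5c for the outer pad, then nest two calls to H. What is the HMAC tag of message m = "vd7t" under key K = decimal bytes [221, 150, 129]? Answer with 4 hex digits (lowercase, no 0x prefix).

Key decimal bytes [221, 150, 129] = dd 96 81 is 3 bytes ≤ B = 4; zero-pad to 4 bytes: K' = dd 96 81 00.
K' ⊕ ipad = eb a0 b7 36.  K' ⊕ opad = 81 ca dd 5c.
Inner input = (K'⊕ipad) ∥ m = eb a0 b7 36 ∥ 76 64 37 74.
Inner hash: even-index sum = 591 mod 256 = 79; odd-index sum = 430 mod 256 = 174 → 4f ae.
Outer input = (K'⊕opad) ∥ inner = 81 ca dd 5c ∥ 4f ae.
Outer hash (tag): even-index sum = 429 mod 256 = 173; odd-index sum = 468 mod 256 = 212 → ad d4.

add4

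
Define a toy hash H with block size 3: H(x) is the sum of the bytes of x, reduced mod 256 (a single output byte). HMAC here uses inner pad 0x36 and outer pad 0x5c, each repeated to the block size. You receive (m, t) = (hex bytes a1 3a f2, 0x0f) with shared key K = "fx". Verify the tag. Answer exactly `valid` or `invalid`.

Key "fx" = 66 78 is 2 bytes ≤ B = 3; zero-pad to 3 bytes: K' = 66 78 00.
K' ⊕ ipad = 50 4e 36; K' ⊕ opad = 3a 24 5c.
Inner hash: sum = 80+78+54+161+58+242 = 673; mod 256 = 161 → a1.
Outer hash (recomputed tag): sum = 58+36+92+161 = 347; mod 256 = 91 → 5b.
Recomputed tag = 5b; claimed = 0f → mismatch.

invalid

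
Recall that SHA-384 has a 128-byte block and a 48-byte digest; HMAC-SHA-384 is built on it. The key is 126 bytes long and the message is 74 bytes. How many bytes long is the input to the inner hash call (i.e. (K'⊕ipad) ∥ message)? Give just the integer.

202

Key is 126 ≤ 128 bytes, zero-padded: |K'| = 128.
Inner input = (K'⊕ipad) ∥ m → 128 + 74 = 202 bytes.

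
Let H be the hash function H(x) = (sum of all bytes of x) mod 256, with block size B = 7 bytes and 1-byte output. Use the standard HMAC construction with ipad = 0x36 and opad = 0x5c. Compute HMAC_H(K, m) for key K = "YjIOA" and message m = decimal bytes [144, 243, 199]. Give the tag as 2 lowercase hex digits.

Key "YjIOA" = 59 6a 49 4f 41 is 5 bytes ≤ B = 7; zero-pad to 7 bytes: K' = 59 6a 49 4f 41 00 00.
K' ⊕ ipad = 6f 5c 7f 79 77 36 36.  K' ⊕ opad = 05 36 15 13 1d 5c 5c.
Inner input = (K'⊕ipad) ∥ m = 6f 5c 7f 79 77 36 36 ∥ 90 f3 c7.
Inner hash: sum = 111+92+127+121+119+54+54+144+243+199 = 1264; mod 256 = 240 → f0.
Outer input = (K'⊕opad) ∥ inner = 05 36 15 13 1d 5c 5c ∥ f0.
Outer hash (tag): sum = 5+54+21+19+29+92+92+240 = 552; mod 256 = 40 → 28.

28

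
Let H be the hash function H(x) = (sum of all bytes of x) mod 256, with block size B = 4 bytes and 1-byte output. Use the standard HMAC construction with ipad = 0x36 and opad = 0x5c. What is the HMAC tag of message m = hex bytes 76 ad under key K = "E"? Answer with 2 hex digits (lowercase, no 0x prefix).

Key "E" = 45 is 1 byte ≤ B = 4; zero-pad to 4 bytes: K' = 45 00 00 00.
K' ⊕ ipad = 73 36 36 36.  K' ⊕ opad = 19 5c 5c 5c.
Inner input = (K'⊕ipad) ∥ m = 73 36 36 36 ∥ 76 ad.
Inner hash: sum = 115+54+54+54+118+173 = 568; mod 256 = 56 → 38.
Outer input = (K'⊕opad) ∥ inner = 19 5c 5c 5c ∥ 38.
Outer hash (tag): sum = 25+92+92+92+56 = 357; mod 256 = 101 → 65.

65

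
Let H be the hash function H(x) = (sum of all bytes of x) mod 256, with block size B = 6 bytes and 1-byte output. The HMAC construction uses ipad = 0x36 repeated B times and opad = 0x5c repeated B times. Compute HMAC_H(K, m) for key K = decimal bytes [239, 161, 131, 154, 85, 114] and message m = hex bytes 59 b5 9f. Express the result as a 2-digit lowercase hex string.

Key decimal bytes [239, 161, 131, 154, 85, 114] = ef a1 83 9a 55 72 is exactly B = 6 bytes: K' = ef a1 83 9a 55 72.
K' ⊕ ipad = d9 97 b5 ac 63 44.  K' ⊕ opad = b3 fd df c6 09 2e.
Inner input = (K'⊕ipad) ∥ m = d9 97 b5 ac 63 44 ∥ 59 b5 9f.
Inner hash: sum = 217+151+181+172+99+68+89+181+159 = 1317; mod 256 = 37 → 25.
Outer input = (K'⊕opad) ∥ inner = b3 fd df c6 09 2e ∥ 25.
Outer hash (tag): sum = 179+253+223+198+9+46+37 = 945; mod 256 = 177 → b1.

b1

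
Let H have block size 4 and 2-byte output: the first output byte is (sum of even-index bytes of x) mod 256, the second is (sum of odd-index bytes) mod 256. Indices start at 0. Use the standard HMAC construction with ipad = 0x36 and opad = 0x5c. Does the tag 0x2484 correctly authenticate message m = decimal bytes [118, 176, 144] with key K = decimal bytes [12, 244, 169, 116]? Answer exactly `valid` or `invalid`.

valid

Key decimal bytes [12, 244, 169, 116] = 0c f4 a9 74 is exactly B = 4 bytes: K' = 0c f4 a9 74.
K' ⊕ ipad = 3a c2 9f 42; K' ⊕ opad = 50 a8 f5 28.
Inner hash: even-index sum = 479 mod 256 = 223; odd-index sum = 436 mod 256 = 180 → df b4.
Outer hash (recomputed tag): even-index sum = 548 mod 256 = 36; odd-index sum = 388 mod 256 = 132 → 24 84.
Recomputed tag = 2484; claimed = 2484 → match.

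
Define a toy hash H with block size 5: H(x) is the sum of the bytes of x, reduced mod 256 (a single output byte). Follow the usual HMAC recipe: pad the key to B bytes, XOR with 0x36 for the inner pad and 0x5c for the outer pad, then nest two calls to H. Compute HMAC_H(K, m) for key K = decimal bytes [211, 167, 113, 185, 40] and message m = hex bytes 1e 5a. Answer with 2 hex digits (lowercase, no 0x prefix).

Key decimal bytes [211, 167, 113, 185, 40] = d3 a7 71 b9 28 is exactly B = 5 bytes: K' = d3 a7 71 b9 28.
K' ⊕ ipad = e5 91 47 8f 1e.  K' ⊕ opad = 8f fb 2d e5 74.
Inner input = (K'⊕ipad) ∥ m = e5 91 47 8f 1e ∥ 1e 5a.
Inner hash: sum = 229+145+71+143+30+30+90 = 738; mod 256 = 226 → e2.
Outer input = (K'⊕opad) ∥ inner = 8f fb 2d e5 74 ∥ e2.
Outer hash (tag): sum = 143+251+45+229+116+226 = 1010; mod 256 = 242 → f2.

f2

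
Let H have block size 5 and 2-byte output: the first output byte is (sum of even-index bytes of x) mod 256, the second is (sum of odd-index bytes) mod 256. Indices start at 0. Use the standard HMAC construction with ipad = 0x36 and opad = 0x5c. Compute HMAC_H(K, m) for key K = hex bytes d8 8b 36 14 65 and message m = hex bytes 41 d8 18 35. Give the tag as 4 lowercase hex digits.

5f6d

Key hex bytes d8 8b 36 14 65 is exactly B = 5 bytes: K' = d8 8b 36 14 65.
K' ⊕ ipad = ee bd 00 22 53.  K' ⊕ opad = 84 d7 6a 48 39.
Inner input = (K'⊕ipad) ∥ m = ee bd 00 22 53 ∥ 41 d8 18 35.
Inner hash: even-index sum = 590 mod 256 = 78; odd-index sum = 312 mod 256 = 56 → 4e 38.
Outer input = (K'⊕opad) ∥ inner = 84 d7 6a 48 39 ∥ 4e 38.
Outer hash (tag): even-index sum = 351 mod 256 = 95; odd-index sum = 365 mod 256 = 109 → 5f 6d.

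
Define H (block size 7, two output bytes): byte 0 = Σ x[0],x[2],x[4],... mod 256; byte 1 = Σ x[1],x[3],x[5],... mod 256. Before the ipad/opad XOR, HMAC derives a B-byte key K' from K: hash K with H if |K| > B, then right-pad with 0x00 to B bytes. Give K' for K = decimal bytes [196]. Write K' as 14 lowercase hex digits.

c4000000000000

Key decimal bytes [196] = c4 is 1 byte ≤ B = 7; zero-pad to 7 bytes: K' = c4 00 00 00 00 00 00.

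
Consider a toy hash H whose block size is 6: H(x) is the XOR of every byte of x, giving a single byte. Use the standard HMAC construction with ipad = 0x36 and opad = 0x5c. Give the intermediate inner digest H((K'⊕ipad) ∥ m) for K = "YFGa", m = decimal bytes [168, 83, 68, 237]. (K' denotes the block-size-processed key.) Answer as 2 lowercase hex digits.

6b

Key "YFGa" = 59 46 47 61 is 4 bytes ≤ B = 6; zero-pad to 6 bytes: K' = 59 46 47 61 00 00.
K' ⊕ ipad = 6f 70 71 57 36 36.
Inner input = 6f 70 71 57 36 36 ∥ a8 53 44 ed.
Inner hash: XOR 6f⊕70⊕71⊕57⊕36⊕36⊕a8⊕53⊕44⊕ed = 6b.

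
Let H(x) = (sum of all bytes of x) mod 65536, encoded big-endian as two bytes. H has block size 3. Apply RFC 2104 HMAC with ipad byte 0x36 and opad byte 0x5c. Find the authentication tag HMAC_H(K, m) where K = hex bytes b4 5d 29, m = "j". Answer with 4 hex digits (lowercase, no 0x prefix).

01d5

Key hex bytes b4 5d 29 is exactly B = 3 bytes: K' = b4 5d 29.
K' ⊕ ipad = 82 6b 1f.  K' ⊕ opad = e8 01 75.
Inner input = (K'⊕ipad) ∥ m = 82 6b 1f ∥ 6a.
Inner hash: sum = 130+107+31+106 = 374 → 01 76.
Outer input = (K'⊕opad) ∥ inner = e8 01 75 ∥ 01 76.
Outer hash (tag): sum = 232+1+117+1+118 = 469 → 01 d5.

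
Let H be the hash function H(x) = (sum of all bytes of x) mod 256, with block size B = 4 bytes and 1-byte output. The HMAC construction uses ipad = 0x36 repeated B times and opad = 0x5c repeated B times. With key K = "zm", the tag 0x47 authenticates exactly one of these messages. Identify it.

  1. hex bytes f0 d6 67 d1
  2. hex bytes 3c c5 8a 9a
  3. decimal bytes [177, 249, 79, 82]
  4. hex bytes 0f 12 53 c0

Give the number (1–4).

2

Key "zm" = 7a 6d is 2 bytes ≤ B = 4; zero-pad to 4 bytes: K' = 7a 6d 00 00.
K' ⊕ ipad = 4c 5b 36 36; K' ⊕ opad = 26 31 5c 5c.
m1: inner = H(4c 5b 36 36 f0 d6 67 d1) = 11; tag = H(26 31 5c 5c 11) = 20
m2: inner = H(4c 5b 36 36 3c c5 8a 9a) = 38; tag = H(26 31 5c 5c 38) = 47 ← matches
m3: inner = H(4c 5b 36 36 b1 f9 4f 52) = 5e; tag = H(26 31 5c 5c 5e) = 6d
m4: inner = H(4c 5b 36 36 0f 12 53 c0) = 47; tag = H(26 31 5c 5c 47) = 56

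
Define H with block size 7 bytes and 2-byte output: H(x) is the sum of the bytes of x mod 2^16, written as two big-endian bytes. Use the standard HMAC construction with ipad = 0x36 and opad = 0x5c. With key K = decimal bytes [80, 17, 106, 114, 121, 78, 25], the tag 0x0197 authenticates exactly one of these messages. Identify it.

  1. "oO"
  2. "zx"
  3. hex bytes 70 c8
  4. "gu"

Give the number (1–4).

Key decimal bytes [80, 17, 106, 114, 121, 78, 25] = 50 11 6a 72 79 4e 19 is exactly B = 7 bytes: K' = 50 11 6a 72 79 4e 19.
K' ⊕ ipad = 66 27 5c 44 4f 78 2f; K' ⊕ opad = 0c 4d 36 2e 25 12 45.
m1: inner = H(66 27 5c 44 4f 78 2f 6f 4f) = 02 e1; tag = H(0c 4d 36 2e 25 12 45 02 e1) = 021c
m2: inner = H(66 27 5c 44 4f 78 2f 7a 78) = 03 15; tag = H(0c 4d 36 2e 25 12 45 03 15) = 0151
m3: inner = H(66 27 5c 44 4f 78 2f 70 c8) = 03 5b; tag = H(0c 4d 36 2e 25 12 45 03 5b) = 0197 ← matches
m4: inner = H(66 27 5c 44 4f 78 2f 67 75) = 02 ff; tag = H(0c 4d 36 2e 25 12 45 02 ff) = 023a

3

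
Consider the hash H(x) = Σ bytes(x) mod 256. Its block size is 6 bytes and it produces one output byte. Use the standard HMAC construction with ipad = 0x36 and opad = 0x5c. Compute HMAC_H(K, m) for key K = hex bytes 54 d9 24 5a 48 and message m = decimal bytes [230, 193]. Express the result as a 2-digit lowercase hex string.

Key hex bytes 54 d9 24 5a 48 is 5 bytes ≤ B = 6; zero-pad to 6 bytes: K' = 54 d9 24 5a 48 00.
K' ⊕ ipad = 62 ef 12 6c 7e 36.  K' ⊕ opad = 08 85 78 06 14 5c.
Inner input = (K'⊕ipad) ∥ m = 62 ef 12 6c 7e 36 ∥ e6 c1.
Inner hash: sum = 98+239+18+108+126+54+230+193 = 1066; mod 256 = 42 → 2a.
Outer input = (K'⊕opad) ∥ inner = 08 85 78 06 14 5c ∥ 2a.
Outer hash (tag): sum = 8+133+120+6+20+92+42 = 421; mod 256 = 165 → a5.

a5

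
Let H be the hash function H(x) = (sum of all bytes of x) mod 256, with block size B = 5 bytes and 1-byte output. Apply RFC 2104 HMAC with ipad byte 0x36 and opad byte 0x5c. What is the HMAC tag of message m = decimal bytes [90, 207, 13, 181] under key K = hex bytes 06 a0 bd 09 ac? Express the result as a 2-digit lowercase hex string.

91

Key hex bytes 06 a0 bd 09 ac is exactly B = 5 bytes: K' = 06 a0 bd 09 ac.
K' ⊕ ipad = 30 96 8b 3f 9a.  K' ⊕ opad = 5a fc e1 55 f0.
Inner input = (K'⊕ipad) ∥ m = 30 96 8b 3f 9a ∥ 5a cf 0d b5.
Inner hash: sum = 48+150+139+63+154+90+207+13+181 = 1045; mod 256 = 21 → 15.
Outer input = (K'⊕opad) ∥ inner = 5a fc e1 55 f0 ∥ 15.
Outer hash (tag): sum = 90+252+225+85+240+21 = 913; mod 256 = 145 → 91.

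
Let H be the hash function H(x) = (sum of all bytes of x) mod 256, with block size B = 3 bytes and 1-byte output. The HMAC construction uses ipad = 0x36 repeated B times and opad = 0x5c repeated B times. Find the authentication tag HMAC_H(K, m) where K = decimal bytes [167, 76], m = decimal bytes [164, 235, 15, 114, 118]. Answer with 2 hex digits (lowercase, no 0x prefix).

Key decimal bytes [167, 76] = a7 4c is 2 bytes ≤ B = 3; zero-pad to 3 bytes: K' = a7 4c 00.
K' ⊕ ipad = 91 7a 36.  K' ⊕ opad = fb 10 5c.
Inner input = (K'⊕ipad) ∥ m = 91 7a 36 ∥ a4 eb 0f 72 76.
Inner hash: sum = 145+122+54+164+235+15+114+118 = 967; mod 256 = 199 → c7.
Outer input = (K'⊕opad) ∥ inner = fb 10 5c ∥ c7.
Outer hash (tag): sum = 251+16+92+199 = 558; mod 256 = 46 → 2e.

2e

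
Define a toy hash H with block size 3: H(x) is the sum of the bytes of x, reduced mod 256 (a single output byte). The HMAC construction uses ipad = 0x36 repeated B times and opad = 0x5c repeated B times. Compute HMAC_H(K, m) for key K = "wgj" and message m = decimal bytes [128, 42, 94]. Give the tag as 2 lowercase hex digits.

92

Key "wgj" = 77 67 6a is exactly B = 3 bytes: K' = 77 67 6a.
K' ⊕ ipad = 41 51 5c.  K' ⊕ opad = 2b 3b 36.
Inner input = (K'⊕ipad) ∥ m = 41 51 5c ∥ 80 2a 5e.
Inner hash: sum = 65+81+92+128+42+94 = 502; mod 256 = 246 → f6.
Outer input = (K'⊕opad) ∥ inner = 2b 3b 36 ∥ f6.
Outer hash (tag): sum = 43+59+54+246 = 402; mod 256 = 146 → 92.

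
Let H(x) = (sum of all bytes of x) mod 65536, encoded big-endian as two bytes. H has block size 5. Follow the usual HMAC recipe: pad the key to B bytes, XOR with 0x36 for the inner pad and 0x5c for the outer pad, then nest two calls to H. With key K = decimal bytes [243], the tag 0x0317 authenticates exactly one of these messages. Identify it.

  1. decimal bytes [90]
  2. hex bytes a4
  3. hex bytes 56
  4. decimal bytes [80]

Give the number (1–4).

Key decimal bytes [243] = f3 is 1 byte ≤ B = 5; zero-pad to 5 bytes: K' = f3 00 00 00 00.
K' ⊕ ipad = c5 36 36 36 36; K' ⊕ opad = af 5c 5c 5c 5c.
m1: inner = H(c5 36 36 36 36 5a) = 01 f7; tag = H(af 5c 5c 5c 5c 01 f7) = 0317 ← matches
m2: inner = H(c5 36 36 36 36 a4) = 02 41; tag = H(af 5c 5c 5c 5c 02 41) = 0262
m3: inner = H(c5 36 36 36 36 56) = 01 f3; tag = H(af 5c 5c 5c 5c 01 f3) = 0313
m4: inner = H(c5 36 36 36 36 50) = 01 ed; tag = H(af 5c 5c 5c 5c 01 ed) = 030d

1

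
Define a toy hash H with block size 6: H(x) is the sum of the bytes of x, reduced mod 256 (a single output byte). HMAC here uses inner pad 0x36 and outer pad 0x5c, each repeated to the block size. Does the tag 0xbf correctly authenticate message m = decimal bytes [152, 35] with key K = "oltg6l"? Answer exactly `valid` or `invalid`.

Key "oltg6l" = 6f 6c 74 67 36 6c is exactly B = 6 bytes: K' = 6f 6c 74 67 36 6c.
K' ⊕ ipad = 59 5a 42 51 00 5a; K' ⊕ opad = 33 30 28 3b 6a 30.
Inner hash: sum = 89+90+66+81+0+90+152+35 = 603; mod 256 = 91 → 5b.
Outer hash (recomputed tag): sum = 51+48+40+59+106+48+91 = 443; mod 256 = 187 → bb.
Recomputed tag = bb; claimed = bf → mismatch.

invalid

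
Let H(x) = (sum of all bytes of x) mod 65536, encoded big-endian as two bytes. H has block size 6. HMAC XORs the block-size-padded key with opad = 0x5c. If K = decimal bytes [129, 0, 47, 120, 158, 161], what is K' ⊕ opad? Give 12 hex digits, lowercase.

Key decimal bytes [129, 0, 47, 120, 158, 161] = 81 00 2f 78 9e a1 is exactly B = 6 bytes: K' = 81 00 2f 78 9e a1.
XOR each byte with 0x5c: 81⊕5c=dd, 00⊕5c=5c, 2f⊕5c=73, 78⊕5c=24, 9e⊕5c=c2, a1⊕5c=fd.

dd5c7324c2fd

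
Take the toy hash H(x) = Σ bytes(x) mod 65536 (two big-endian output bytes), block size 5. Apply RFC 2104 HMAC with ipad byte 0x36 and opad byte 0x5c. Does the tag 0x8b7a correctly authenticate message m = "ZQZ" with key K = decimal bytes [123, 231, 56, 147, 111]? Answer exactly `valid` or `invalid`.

Key decimal bytes [123, 231, 56, 147, 111] = 7b e7 38 93 6f is exactly B = 5 bytes: K' = 7b e7 38 93 6f.
K' ⊕ ipad = 4d d1 0e a5 59; K' ⊕ opad = 27 bb 64 cf 33.
Inner hash: sum = 77+209+14+165+89+90+81+90 = 815 → 03 2f.
Outer hash (recomputed tag): sum = 39+187+100+207+51+3+47 = 634 → 02 7a.
Recomputed tag = 027a; claimed = 8b7a → mismatch.

invalid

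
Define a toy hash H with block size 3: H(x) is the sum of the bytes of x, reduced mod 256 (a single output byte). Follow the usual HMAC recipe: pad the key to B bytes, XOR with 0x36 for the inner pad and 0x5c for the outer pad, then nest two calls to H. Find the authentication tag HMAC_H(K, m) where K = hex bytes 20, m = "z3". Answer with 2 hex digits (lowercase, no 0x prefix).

Key hex bytes 20 is 1 byte ≤ B = 3; zero-pad to 3 bytes: K' = 20 00 00.
K' ⊕ ipad = 16 36 36.  K' ⊕ opad = 7c 5c 5c.
Inner input = (K'⊕ipad) ∥ m = 16 36 36 ∥ 7a 33.
Inner hash: sum = 22+54+54+122+51 = 303; mod 256 = 47 → 2f.
Outer input = (K'⊕opad) ∥ inner = 7c 5c 5c ∥ 2f.
Outer hash (tag): sum = 124+92+92+47 = 355; mod 256 = 99 → 63.

63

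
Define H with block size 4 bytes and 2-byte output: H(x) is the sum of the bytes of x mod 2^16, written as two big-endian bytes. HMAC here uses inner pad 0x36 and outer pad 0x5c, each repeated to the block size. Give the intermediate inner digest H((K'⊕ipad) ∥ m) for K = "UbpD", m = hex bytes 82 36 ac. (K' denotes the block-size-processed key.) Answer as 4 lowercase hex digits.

Key "UbpD" = 55 62 70 44 is exactly B = 4 bytes: K' = 55 62 70 44.
K' ⊕ ipad = 63 54 46 72.
Inner input = 63 54 46 72 ∥ 82 36 ac.
Inner hash: sum = 99+84+70+114+130+54+172 = 723 → 02 d3.

02d3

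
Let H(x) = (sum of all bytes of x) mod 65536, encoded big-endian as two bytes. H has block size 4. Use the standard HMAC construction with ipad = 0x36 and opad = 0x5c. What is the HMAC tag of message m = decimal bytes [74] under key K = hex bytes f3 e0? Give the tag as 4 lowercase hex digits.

0276

Key hex bytes f3 e0 is 2 bytes ≤ B = 4; zero-pad to 4 bytes: K' = f3 e0 00 00.
K' ⊕ ipad = c5 d6 36 36.  K' ⊕ opad = af bc 5c 5c.
Inner input = (K'⊕ipad) ∥ m = c5 d6 36 36 ∥ 4a.
Inner hash: sum = 197+214+54+54+74 = 593 → 02 51.
Outer input = (K'⊕opad) ∥ inner = af bc 5c 5c ∥ 02 51.
Outer hash (tag): sum = 175+188+92+92+2+81 = 630 → 02 76.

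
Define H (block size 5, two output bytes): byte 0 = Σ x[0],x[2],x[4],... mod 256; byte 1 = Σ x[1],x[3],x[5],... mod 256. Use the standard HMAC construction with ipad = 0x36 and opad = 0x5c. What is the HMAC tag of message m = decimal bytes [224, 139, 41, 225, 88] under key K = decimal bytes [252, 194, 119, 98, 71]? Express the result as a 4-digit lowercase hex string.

8fc4

Key decimal bytes [252, 194, 119, 98, 71] = fc c2 77 62 47 is exactly B = 5 bytes: K' = fc c2 77 62 47.
K' ⊕ ipad = ca f4 41 54 71.  K' ⊕ opad = a0 9e 2b 3e 1b.
Inner input = (K'⊕ipad) ∥ m = ca f4 41 54 71 ∥ e0 8b 29 e1 58.
Inner hash: even-index sum = 744 mod 256 = 232; odd-index sum = 681 mod 256 = 169 → e8 a9.
Outer input = (K'⊕opad) ∥ inner = a0 9e 2b 3e 1b ∥ e8 a9.
Outer hash (tag): even-index sum = 399 mod 256 = 143; odd-index sum = 452 mod 256 = 196 → 8f c4.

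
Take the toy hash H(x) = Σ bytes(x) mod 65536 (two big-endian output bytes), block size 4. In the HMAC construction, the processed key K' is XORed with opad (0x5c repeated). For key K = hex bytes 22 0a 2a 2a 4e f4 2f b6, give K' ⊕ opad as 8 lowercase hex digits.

5efb5c5c

Key hex bytes 22 0a 2a 2a 4e f4 2f b6 is 8 bytes > B = 4, so hash it first: H(key) = 02 a7, then zero-pad to 4 bytes: K' = 02 a7 00 00.
XOR each byte with 0x5c: 02⊕5c=5e, a7⊕5c=fb, 00⊕5c=5c, 00⊕5c=5c.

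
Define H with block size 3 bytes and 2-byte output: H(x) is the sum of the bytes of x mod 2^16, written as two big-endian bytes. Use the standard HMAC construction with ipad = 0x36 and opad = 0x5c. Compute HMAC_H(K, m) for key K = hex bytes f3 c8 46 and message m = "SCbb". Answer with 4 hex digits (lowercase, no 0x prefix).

01ed

Key hex bytes f3 c8 46 is exactly B = 3 bytes: K' = f3 c8 46.
K' ⊕ ipad = c5 fe 70.  K' ⊕ opad = af 94 1a.
Inner input = (K'⊕ipad) ∥ m = c5 fe 70 ∥ 53 43 62 62.
Inner hash: sum = 197+254+112+83+67+98+98 = 909 → 03 8d.
Outer input = (K'⊕opad) ∥ inner = af 94 1a ∥ 03 8d.
Outer hash (tag): sum = 175+148+26+3+141 = 493 → 01 ed.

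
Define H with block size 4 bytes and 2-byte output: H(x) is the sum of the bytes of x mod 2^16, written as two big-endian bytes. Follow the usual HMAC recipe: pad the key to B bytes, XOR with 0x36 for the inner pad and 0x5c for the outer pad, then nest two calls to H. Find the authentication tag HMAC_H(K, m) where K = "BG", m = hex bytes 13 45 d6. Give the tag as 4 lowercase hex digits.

0172

Key "BG" = 42 47 is 2 bytes ≤ B = 4; zero-pad to 4 bytes: K' = 42 47 00 00.
K' ⊕ ipad = 74 71 36 36.  K' ⊕ opad = 1e 1b 5c 5c.
Inner input = (K'⊕ipad) ∥ m = 74 71 36 36 ∥ 13 45 d6.
Inner hash: sum = 116+113+54+54+19+69+214 = 639 → 02 7f.
Outer input = (K'⊕opad) ∥ inner = 1e 1b 5c 5c ∥ 02 7f.
Outer hash (tag): sum = 30+27+92+92+2+127 = 370 → 01 72.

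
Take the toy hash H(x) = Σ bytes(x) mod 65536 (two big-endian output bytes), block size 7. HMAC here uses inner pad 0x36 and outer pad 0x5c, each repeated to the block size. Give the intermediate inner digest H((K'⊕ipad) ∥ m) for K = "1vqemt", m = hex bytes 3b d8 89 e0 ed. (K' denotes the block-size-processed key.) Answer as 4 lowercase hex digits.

Key "1vqemt" = 31 76 71 65 6d 74 is 6 bytes ≤ B = 7; zero-pad to 7 bytes: K' = 31 76 71 65 6d 74 00.
K' ⊕ ipad = 07 40 47 53 5b 42 36.
Inner input = 07 40 47 53 5b 42 36 ∥ 3b d8 89 e0 ed.
Inner hash: sum = 7+64+71+83+91+66+54+59+216+137+224+237 = 1309 → 05 1d.

051d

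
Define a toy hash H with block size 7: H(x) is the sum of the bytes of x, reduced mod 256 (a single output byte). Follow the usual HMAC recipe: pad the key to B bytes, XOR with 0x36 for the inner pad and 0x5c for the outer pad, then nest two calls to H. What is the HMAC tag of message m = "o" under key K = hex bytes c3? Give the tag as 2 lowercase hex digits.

6f

Key hex bytes c3 is 1 byte ≤ B = 7; zero-pad to 7 bytes: K' = c3 00 00 00 00 00 00.
K' ⊕ ipad = f5 36 36 36 36 36 36.  K' ⊕ opad = 9f 5c 5c 5c 5c 5c 5c.
Inner input = (K'⊕ipad) ∥ m = f5 36 36 36 36 36 36 ∥ 6f.
Inner hash: sum = 245+54+54+54+54+54+54+111 = 680; mod 256 = 168 → a8.
Outer input = (K'⊕opad) ∥ inner = 9f 5c 5c 5c 5c 5c 5c ∥ a8.
Outer hash (tag): sum = 159+92+92+92+92+92+92+168 = 879; mod 256 = 111 → 6f.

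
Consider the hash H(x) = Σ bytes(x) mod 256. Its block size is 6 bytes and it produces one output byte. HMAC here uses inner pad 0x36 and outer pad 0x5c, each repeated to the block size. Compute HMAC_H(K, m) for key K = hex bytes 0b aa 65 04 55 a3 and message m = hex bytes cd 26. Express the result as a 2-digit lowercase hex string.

2f

Key hex bytes 0b aa 65 04 55 a3 is exactly B = 6 bytes: K' = 0b aa 65 04 55 a3.
K' ⊕ ipad = 3d 9c 53 32 63 95.  K' ⊕ opad = 57 f6 39 58 09 ff.
Inner input = (K'⊕ipad) ∥ m = 3d 9c 53 32 63 95 ∥ cd 26.
Inner hash: sum = 61+156+83+50+99+149+205+38 = 841; mod 256 = 73 → 49.
Outer input = (K'⊕opad) ∥ inner = 57 f6 39 58 09 ff ∥ 49.
Outer hash (tag): sum = 87+246+57+88+9+255+73 = 815; mod 256 = 47 → 2f.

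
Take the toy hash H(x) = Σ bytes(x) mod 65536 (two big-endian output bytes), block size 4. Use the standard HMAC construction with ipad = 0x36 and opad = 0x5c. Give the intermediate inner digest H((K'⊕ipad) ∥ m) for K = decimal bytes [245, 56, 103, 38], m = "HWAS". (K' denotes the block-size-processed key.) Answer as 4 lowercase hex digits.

Key decimal bytes [245, 56, 103, 38] = f5 38 67 26 is exactly B = 4 bytes: K' = f5 38 67 26.
K' ⊕ ipad = c3 0e 51 10.
Inner input = c3 0e 51 10 ∥ 48 57 41 53.
Inner hash: sum = 195+14+81+16+72+87+65+83 = 613 → 02 65.

0265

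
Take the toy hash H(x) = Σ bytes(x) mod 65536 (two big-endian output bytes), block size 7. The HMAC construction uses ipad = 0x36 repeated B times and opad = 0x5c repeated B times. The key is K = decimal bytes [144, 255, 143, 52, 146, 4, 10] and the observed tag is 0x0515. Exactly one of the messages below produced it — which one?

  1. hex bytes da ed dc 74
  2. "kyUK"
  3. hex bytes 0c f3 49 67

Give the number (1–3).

Key decimal bytes [144, 255, 143, 52, 146, 4, 10] = 90 ff 8f 34 92 04 0a is exactly B = 7 bytes: K' = 90 ff 8f 34 92 04 0a.
K' ⊕ ipad = a6 c9 b9 02 a4 32 3c; K' ⊕ opad = cc a3 d3 68 ce 58 56.
m1: inner = H(a6 c9 b9 02 a4 32 3c da ed dc 74) = 06 53; tag = H(cc a3 d3 68 ce 58 56 06 53) = 047f
m2: inner = H(a6 c9 b9 02 a4 32 3c 6b 79 55 4b) = 04 c0; tag = H(cc a3 d3 68 ce 58 56 04 c0) = 04ea
m3: inner = H(a6 c9 b9 02 a4 32 3c 0c f3 49 67) = 04 eb; tag = H(cc a3 d3 68 ce 58 56 04 eb) = 0515 ← matches

3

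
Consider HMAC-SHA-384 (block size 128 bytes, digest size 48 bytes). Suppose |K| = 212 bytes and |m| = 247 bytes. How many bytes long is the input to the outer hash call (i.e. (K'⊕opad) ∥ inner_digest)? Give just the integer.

Key is 212 > 128 bytes, so it is hashed to 48 bytes then zero-padded to 128: |K'| = 128.
Outer input = (K'⊕opad) ∥ H(inner) → 128 + 48 = 176 bytes.

176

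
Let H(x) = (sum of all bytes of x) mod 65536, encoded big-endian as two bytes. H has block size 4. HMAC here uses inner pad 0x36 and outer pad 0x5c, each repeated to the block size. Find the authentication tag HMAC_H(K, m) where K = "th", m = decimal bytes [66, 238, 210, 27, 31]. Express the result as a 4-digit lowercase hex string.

015f

Key "th" = 74 68 is 2 bytes ≤ B = 4; zero-pad to 4 bytes: K' = 74 68 00 00.
K' ⊕ ipad = 42 5e 36 36.  K' ⊕ opad = 28 34 5c 5c.
Inner input = (K'⊕ipad) ∥ m = 42 5e 36 36 ∥ 42 ee d2 1b 1f.
Inner hash: sum = 66+94+54+54+66+238+210+27+31 = 840 → 03 48.
Outer input = (K'⊕opad) ∥ inner = 28 34 5c 5c ∥ 03 48.
Outer hash (tag): sum = 40+52+92+92+3+72 = 351 → 01 5f.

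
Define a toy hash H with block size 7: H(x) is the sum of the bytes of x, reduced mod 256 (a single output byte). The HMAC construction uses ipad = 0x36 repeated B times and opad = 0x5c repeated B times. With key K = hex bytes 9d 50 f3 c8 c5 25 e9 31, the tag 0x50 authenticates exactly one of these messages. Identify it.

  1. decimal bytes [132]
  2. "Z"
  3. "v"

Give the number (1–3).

2

Key hex bytes 9d 50 f3 c8 c5 25 e9 31 is 8 bytes > B = 7, so hash it first: H(key) = ac, then zero-pad to 7 bytes: K' = ac 00 00 00 00 00 00.
K' ⊕ ipad = 9a 36 36 36 36 36 36; K' ⊕ opad = f0 5c 5c 5c 5c 5c 5c.
m1: inner = H(9a 36 36 36 36 36 36 84) = 62; tag = H(f0 5c 5c 5c 5c 5c 5c 62) = 7a
m2: inner = H(9a 36 36 36 36 36 36 5a) = 38; tag = H(f0 5c 5c 5c 5c 5c 5c 38) = 50 ← matches
m3: inner = H(9a 36 36 36 36 36 36 76) = 54; tag = H(f0 5c 5c 5c 5c 5c 5c 54) = 6c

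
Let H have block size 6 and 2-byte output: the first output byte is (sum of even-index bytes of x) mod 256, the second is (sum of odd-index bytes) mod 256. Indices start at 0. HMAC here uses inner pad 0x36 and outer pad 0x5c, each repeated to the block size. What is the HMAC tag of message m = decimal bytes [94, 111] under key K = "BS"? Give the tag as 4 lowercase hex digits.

1407

Key "BS" = 42 53 is 2 bytes ≤ B = 6; zero-pad to 6 bytes: K' = 42 53 00 00 00 00.
K' ⊕ ipad = 74 65 36 36 36 36.  K' ⊕ opad = 1e 0f 5c 5c 5c 5c.
Inner input = (K'⊕ipad) ∥ m = 74 65 36 36 36 36 ∥ 5e 6f.
Inner hash: even-index sum = 318 mod 256 = 62; odd-index sum = 320 mod 256 = 64 → 3e 40.
Outer input = (K'⊕opad) ∥ inner = 1e 0f 5c 5c 5c 5c ∥ 3e 40.
Outer hash (tag): even-index sum = 276 mod 256 = 20; odd-index sum = 263 mod 256 = 7 → 14 07.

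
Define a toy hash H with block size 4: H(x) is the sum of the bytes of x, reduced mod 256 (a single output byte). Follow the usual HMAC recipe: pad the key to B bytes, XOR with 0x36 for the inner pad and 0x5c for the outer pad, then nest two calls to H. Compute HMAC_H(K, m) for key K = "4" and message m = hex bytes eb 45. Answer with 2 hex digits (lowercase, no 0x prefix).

50

Key "4" = 34 is 1 byte ≤ B = 4; zero-pad to 4 bytes: K' = 34 00 00 00.
K' ⊕ ipad = 02 36 36 36.  K' ⊕ opad = 68 5c 5c 5c.
Inner input = (K'⊕ipad) ∥ m = 02 36 36 36 ∥ eb 45.
Inner hash: sum = 2+54+54+54+235+69 = 468; mod 256 = 212 → d4.
Outer input = (K'⊕opad) ∥ inner = 68 5c 5c 5c ∥ d4.
Outer hash (tag): sum = 104+92+92+92+212 = 592; mod 256 = 80 → 50.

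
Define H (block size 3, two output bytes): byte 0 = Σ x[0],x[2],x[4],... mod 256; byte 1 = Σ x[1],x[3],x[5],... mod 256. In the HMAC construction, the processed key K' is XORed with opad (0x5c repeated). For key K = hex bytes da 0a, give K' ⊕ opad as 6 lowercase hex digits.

Key hex bytes da 0a is 2 bytes ≤ B = 3; zero-pad to 3 bytes: K' = da 0a 00.
XOR each byte with 0x5c: da⊕5c=86, 0a⊕5c=56, 00⊕5c=5c.

86565c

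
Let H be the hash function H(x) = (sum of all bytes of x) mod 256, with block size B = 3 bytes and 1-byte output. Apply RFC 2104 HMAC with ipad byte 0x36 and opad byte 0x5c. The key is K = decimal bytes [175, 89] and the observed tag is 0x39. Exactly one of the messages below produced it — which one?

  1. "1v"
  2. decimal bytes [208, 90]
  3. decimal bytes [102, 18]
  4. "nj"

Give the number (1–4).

1

Key decimal bytes [175, 89] = af 59 is 2 bytes ≤ B = 3; zero-pad to 3 bytes: K' = af 59 00.
K' ⊕ ipad = 99 6f 36; K' ⊕ opad = f3 05 5c.
m1: inner = H(99 6f 36 31 76) = e5; tag = H(f3 05 5c e5) = 39 ← matches
m2: inner = H(99 6f 36 d0 5a) = 68; tag = H(f3 05 5c 68) = bc
m3: inner = H(99 6f 36 66 12) = b6; tag = H(f3 05 5c b6) = 0a
m4: inner = H(99 6f 36 6e 6a) = 16; tag = H(f3 05 5c 16) = 6a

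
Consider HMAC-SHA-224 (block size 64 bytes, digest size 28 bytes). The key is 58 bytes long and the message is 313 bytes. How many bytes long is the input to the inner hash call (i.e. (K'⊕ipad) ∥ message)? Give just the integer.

377

Key is 58 ≤ 64 bytes, zero-padded: |K'| = 64.
Inner input = (K'⊕ipad) ∥ m → 64 + 313 = 377 bytes.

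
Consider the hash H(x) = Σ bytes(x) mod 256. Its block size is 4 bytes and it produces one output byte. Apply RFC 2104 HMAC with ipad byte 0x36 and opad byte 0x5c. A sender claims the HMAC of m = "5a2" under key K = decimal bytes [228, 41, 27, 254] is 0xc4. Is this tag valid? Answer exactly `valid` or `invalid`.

valid

Key decimal bytes [228, 41, 27, 254] = e4 29 1b fe is exactly B = 4 bytes: K' = e4 29 1b fe.
K' ⊕ ipad = d2 1f 2d c8; K' ⊕ opad = b8 75 47 a2.
Inner hash: sum = 210+31+45+200+53+97+50 = 686; mod 256 = 174 → ae.
Outer hash (recomputed tag): sum = 184+117+71+162+174 = 708; mod 256 = 196 → c4.
Recomputed tag = c4; claimed = c4 → match.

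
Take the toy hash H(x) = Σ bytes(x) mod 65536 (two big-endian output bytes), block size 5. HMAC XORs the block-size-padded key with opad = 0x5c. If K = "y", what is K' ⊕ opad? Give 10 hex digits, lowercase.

Key "y" = 79 is 1 byte ≤ B = 5; zero-pad to 5 bytes: K' = 79 00 00 00 00.
XOR each byte with 0x5c: 79⊕5c=25, 00⊕5c=5c, 00⊕5c=5c, 00⊕5c=5c, 00⊕5c=5c.

255c5c5c5c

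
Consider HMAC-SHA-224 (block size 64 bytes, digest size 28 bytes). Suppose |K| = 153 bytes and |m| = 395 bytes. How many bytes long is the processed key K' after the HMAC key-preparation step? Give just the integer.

Key is 153 > 64 bytes, so it is hashed to 28 bytes then zero-padded to 64: |K'| = 64.

64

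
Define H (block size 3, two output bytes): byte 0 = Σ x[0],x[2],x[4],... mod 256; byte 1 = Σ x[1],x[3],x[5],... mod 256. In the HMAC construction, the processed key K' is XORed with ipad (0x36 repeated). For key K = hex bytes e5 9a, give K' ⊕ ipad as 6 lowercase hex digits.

Key hex bytes e5 9a is 2 bytes ≤ B = 3; zero-pad to 3 bytes: K' = e5 9a 00.
XOR each byte with 0x36: e5⊕36=d3, 9a⊕36=ac, 00⊕36=36.

d3ac36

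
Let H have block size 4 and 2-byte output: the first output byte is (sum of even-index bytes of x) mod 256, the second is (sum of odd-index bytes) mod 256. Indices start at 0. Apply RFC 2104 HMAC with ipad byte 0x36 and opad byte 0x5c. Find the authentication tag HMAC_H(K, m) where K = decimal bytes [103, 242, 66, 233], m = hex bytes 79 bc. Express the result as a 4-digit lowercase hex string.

97c2

Key decimal bytes [103, 242, 66, 233] = 67 f2 42 e9 is exactly B = 4 bytes: K' = 67 f2 42 e9.
K' ⊕ ipad = 51 c4 74 df.  K' ⊕ opad = 3b ae 1e b5.
Inner input = (K'⊕ipad) ∥ m = 51 c4 74 df ∥ 79 bc.
Inner hash: even-index sum = 318 mod 256 = 62; odd-index sum = 607 mod 256 = 95 → 3e 5f.
Outer input = (K'⊕opad) ∥ inner = 3b ae 1e b5 ∥ 3e 5f.
Outer hash (tag): even-index sum = 151 mod 256 = 151; odd-index sum = 450 mod 256 = 194 → 97 c2.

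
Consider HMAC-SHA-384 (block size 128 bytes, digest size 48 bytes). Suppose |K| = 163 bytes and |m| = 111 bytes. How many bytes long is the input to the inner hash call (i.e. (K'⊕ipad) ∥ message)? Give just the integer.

239

Key is 163 > 128 bytes, so it is hashed to 48 bytes then zero-padded to 128: |K'| = 128.
Inner input = (K'⊕ipad) ∥ m → 128 + 111 = 239 bytes.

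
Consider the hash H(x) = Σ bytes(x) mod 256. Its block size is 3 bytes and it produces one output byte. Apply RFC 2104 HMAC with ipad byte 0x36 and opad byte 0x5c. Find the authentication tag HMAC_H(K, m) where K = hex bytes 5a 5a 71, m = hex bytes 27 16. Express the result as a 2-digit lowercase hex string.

95

Key hex bytes 5a 5a 71 is exactly B = 3 bytes: K' = 5a 5a 71.
K' ⊕ ipad = 6c 6c 47.  K' ⊕ opad = 06 06 2d.
Inner input = (K'⊕ipad) ∥ m = 6c 6c 47 ∥ 27 16.
Inner hash: sum = 108+108+71+39+22 = 348; mod 256 = 92 → 5c.
Outer input = (K'⊕opad) ∥ inner = 06 06 2d ∥ 5c.
Outer hash (tag): sum = 6+6+45+92 = 149 → 95.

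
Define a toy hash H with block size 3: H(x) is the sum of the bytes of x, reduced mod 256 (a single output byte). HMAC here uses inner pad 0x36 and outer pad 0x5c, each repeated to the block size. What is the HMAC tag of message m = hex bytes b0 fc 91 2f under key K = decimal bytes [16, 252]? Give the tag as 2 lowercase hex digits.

Key decimal bytes [16, 252] = 10 fc is 2 bytes ≤ B = 3; zero-pad to 3 bytes: K' = 10 fc 00.
K' ⊕ ipad = 26 ca 36.  K' ⊕ opad = 4c a0 5c.
Inner input = (K'⊕ipad) ∥ m = 26 ca 36 ∥ b0 fc 91 2f.
Inner hash: sum = 38+202+54+176+252+145+47 = 914; mod 256 = 146 → 92.
Outer input = (K'⊕opad) ∥ inner = 4c a0 5c ∥ 92.
Outer hash (tag): sum = 76+160+92+146 = 474; mod 256 = 218 → da.

da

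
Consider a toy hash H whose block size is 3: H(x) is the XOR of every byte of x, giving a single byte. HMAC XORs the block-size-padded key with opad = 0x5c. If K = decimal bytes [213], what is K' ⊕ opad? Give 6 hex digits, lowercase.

Key decimal bytes [213] = d5 is 1 byte ≤ B = 3; zero-pad to 3 bytes: K' = d5 00 00.
XOR each byte with 0x5c: d5⊕5c=89, 00⊕5c=5c, 00⊕5c=5c.

895c5c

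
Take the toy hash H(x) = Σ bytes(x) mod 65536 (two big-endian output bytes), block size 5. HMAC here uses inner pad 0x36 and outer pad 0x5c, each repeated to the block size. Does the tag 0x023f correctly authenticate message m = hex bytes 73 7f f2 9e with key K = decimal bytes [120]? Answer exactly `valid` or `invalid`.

Key decimal bytes [120] = 78 is 1 byte ≤ B = 5; zero-pad to 5 bytes: K' = 78 00 00 00 00.
K' ⊕ ipad = 4e 36 36 36 36; K' ⊕ opad = 24 5c 5c 5c 5c.
Inner hash: sum = 78+54+54+54+54+115+127+242+158 = 936 → 03 a8.
Outer hash (recomputed tag): sum = 36+92+92+92+92+3+168 = 575 → 02 3f.
Recomputed tag = 023f; claimed = 023f → match.

valid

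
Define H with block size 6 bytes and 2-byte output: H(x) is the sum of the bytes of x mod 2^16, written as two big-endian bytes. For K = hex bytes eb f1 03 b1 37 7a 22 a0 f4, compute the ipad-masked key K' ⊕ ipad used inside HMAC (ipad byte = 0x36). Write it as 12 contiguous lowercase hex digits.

Key hex bytes eb f1 03 b1 37 7a 22 a0 f4 is 9 bytes > B = 6, so hash it first: H(key) = 04 f7, then zero-pad to 6 bytes: K' = 04 f7 00 00 00 00.
XOR each byte with 0x36: 04⊕36=32, f7⊕36=c1, 00⊕36=36, 00⊕36=36, 00⊕36=36, 00⊕36=36.

32c136363636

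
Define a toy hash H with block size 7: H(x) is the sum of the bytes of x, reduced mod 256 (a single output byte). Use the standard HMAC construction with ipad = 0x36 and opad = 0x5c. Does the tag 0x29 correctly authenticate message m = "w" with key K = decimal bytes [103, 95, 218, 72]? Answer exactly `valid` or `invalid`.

Key decimal bytes [103, 95, 218, 72] = 67 5f da 48 is 4 bytes ≤ B = 7; zero-pad to 7 bytes: K' = 67 5f da 48 00 00 00.
K' ⊕ ipad = 51 69 ec 7e 36 36 36; K' ⊕ opad = 3b 03 86 14 5c 5c 5c.
Inner hash: sum = 81+105+236+126+54+54+54+119 = 829; mod 256 = 61 → 3d.
Outer hash (recomputed tag): sum = 59+3+134+20+92+92+92+61 = 553; mod 256 = 41 → 29.
Recomputed tag = 29; claimed = 29 → match.

valid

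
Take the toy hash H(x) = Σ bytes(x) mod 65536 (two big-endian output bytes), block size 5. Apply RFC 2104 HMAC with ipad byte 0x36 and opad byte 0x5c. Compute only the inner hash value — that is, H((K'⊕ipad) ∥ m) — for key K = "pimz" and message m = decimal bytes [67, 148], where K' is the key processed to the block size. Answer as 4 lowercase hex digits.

Key "pimz" = 70 69 6d 7a is 4 bytes ≤ B = 5; zero-pad to 5 bytes: K' = 70 69 6d 7a 00.
K' ⊕ ipad = 46 5f 5b 4c 36.
Inner input = 46 5f 5b 4c 36 ∥ 43 94.
Inner hash: sum = 70+95+91+76+54+67+148 = 601 → 02 59.

0259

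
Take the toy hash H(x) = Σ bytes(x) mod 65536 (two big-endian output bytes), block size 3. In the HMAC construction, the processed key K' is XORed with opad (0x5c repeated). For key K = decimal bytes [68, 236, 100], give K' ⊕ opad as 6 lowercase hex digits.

18b038

Key decimal bytes [68, 236, 100] = 44 ec 64 is exactly B = 3 bytes: K' = 44 ec 64.
XOR each byte with 0x5c: 44⊕5c=18, ec⊕5c=b0, 64⊕5c=38.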